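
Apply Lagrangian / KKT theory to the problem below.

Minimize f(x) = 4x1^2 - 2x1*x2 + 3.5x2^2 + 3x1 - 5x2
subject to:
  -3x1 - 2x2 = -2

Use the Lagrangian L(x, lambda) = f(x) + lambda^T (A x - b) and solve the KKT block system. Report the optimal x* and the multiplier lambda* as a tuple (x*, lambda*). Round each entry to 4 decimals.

Form the Lagrangian:
  L(x, lambda) = (1/2) x^T Q x + c^T x + lambda^T (A x - b)
Stationarity (grad_x L = 0): Q x + c + A^T lambda = 0.
Primal feasibility: A x = b.

This gives the KKT block system:
  [ Q   A^T ] [ x     ]   [-c ]
  [ A    0  ] [ lambda ] = [ b ]

Solving the linear system:
  x*      = (0.0672, 0.8992)
  lambda* = (0.5798)
  f(x*)   = -1.5672

x* = (0.0672, 0.8992), lambda* = (0.5798)


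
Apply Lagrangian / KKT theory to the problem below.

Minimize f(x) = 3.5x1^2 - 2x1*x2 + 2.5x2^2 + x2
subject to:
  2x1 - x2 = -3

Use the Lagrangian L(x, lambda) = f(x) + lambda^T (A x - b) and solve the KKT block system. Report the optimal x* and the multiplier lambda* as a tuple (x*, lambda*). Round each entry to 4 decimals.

Form the Lagrangian:
  L(x, lambda) = (1/2) x^T Q x + c^T x + lambda^T (A x - b)
Stationarity (grad_x L = 0): Q x + c + A^T lambda = 0.
Primal feasibility: A x = b.

This gives the KKT block system:
  [ Q   A^T ] [ x     ]   [-c ]
  [ A    0  ] [ lambda ] = [ b ]

Solving the linear system:
  x*      = (-1.3684, 0.2632)
  lambda* = (5.0526)
  f(x*)   = 7.7105

x* = (-1.3684, 0.2632), lambda* = (5.0526)


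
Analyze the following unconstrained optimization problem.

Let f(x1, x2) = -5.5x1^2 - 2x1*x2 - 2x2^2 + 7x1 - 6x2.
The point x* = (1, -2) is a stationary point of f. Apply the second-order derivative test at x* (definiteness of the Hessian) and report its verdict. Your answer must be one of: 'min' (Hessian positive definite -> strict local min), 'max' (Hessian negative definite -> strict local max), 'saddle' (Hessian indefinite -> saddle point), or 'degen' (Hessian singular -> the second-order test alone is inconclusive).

Compute the Hessian H = grad^2 f:
  H = [[-11, -2], [-2, -4]]
Verify stationarity: grad f(x*) = H x* + g = (0, 0).
Eigenvalues of H: -11.5311, -3.4689.
Both eigenvalues < 0, so H is negative definite -> x* is a strict local max.

max


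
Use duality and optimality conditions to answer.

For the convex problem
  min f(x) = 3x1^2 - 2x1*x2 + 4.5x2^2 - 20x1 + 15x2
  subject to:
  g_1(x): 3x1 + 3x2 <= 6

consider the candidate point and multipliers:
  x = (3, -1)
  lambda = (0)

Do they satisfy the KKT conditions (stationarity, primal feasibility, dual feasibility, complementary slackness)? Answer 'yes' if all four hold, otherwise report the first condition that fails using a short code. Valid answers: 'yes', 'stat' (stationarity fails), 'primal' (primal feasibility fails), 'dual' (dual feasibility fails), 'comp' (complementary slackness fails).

Gradient of f: grad f(x) = Q x + c = (0, 0)
Constraint values g_i(x) = a_i^T x - b_i:
  g_1((3, -1)) = 0
Stationarity residual: grad f(x) + sum_i lambda_i a_i = (0, 0)
  -> stationarity OK
Primal feasibility (all g_i <= 0): OK
Dual feasibility (all lambda_i >= 0): OK
Complementary slackness (lambda_i * g_i(x) = 0 for all i): OK

Verdict: yes, KKT holds.

yes


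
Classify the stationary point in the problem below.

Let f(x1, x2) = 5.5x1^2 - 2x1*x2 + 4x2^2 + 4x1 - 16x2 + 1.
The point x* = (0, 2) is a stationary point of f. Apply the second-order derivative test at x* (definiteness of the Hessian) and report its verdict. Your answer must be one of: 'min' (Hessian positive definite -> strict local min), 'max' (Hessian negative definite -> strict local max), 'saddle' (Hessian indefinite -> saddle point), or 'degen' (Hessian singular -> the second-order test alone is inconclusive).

Compute the Hessian H = grad^2 f:
  H = [[11, -2], [-2, 8]]
Verify stationarity: grad f(x*) = H x* + g = (0, 0).
Eigenvalues of H: 7, 12.
Both eigenvalues > 0, so H is positive definite -> x* is a strict local min.

min


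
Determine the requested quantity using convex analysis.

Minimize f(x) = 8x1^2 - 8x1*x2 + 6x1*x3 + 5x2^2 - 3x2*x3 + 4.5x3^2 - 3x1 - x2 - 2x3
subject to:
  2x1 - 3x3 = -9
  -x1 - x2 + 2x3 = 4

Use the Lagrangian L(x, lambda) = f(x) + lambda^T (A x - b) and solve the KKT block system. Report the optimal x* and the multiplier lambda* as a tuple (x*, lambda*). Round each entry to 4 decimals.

Form the Lagrangian:
  L(x, lambda) = (1/2) x^T Q x + c^T x + lambda^T (A x - b)
Stationarity (grad_x L = 0): Q x + c + A^T lambda = 0.
Primal feasibility: A x = b.

This gives the KKT block system:
  [ Q   A^T ] [ x     ]   [-c ]
  [ A    0  ] [ lambda ] = [ b ]

Solving the linear system:
  x*      = (-0.6683, 1.7772, 2.5545)
  lambda* = (13.5198, 14.4554)
  f(x*)   = 29.4876

x* = (-0.6683, 1.7772, 2.5545), lambda* = (13.5198, 14.4554)


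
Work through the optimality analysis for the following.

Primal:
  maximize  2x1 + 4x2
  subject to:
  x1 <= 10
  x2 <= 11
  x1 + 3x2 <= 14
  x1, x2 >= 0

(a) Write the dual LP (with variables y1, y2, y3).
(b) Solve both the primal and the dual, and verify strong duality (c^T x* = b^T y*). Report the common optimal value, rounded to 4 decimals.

The standard primal-dual pair for 'max c^T x s.t. A x <= b, x >= 0' is:
  Dual:  min b^T y  s.t.  A^T y >= c,  y >= 0.

So the dual LP is:
  minimize  10y1 + 11y2 + 14y3
  subject to:
    y1 + y3 >= 2
    y2 + 3y3 >= 4
    y1, y2, y3 >= 0

Solving the primal: x* = (10, 1.3333).
  primal value c^T x* = 25.3333.
Solving the dual: y* = (0.6667, 0, 1.3333).
  dual value b^T y* = 25.3333.
Strong duality: c^T x* = b^T y*. Confirmed.

25.3333


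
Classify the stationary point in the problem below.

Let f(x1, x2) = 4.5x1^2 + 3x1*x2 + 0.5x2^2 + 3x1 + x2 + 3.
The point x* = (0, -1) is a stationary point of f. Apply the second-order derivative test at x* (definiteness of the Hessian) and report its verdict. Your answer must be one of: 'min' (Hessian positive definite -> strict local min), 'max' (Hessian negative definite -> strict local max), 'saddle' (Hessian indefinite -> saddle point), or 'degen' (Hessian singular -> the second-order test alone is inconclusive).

Compute the Hessian H = grad^2 f:
  H = [[9, 3], [3, 1]]
Verify stationarity: grad f(x*) = H x* + g = (0, 0).
Eigenvalues of H: 0, 10.
H has a zero eigenvalue (singular; positive semidefinite but not definite), so H is neither positive definite, negative definite, nor indefinite. The second-order test alone is inconclusive -> degen.
(Indeed, f is constant along the null direction of H through x*, so x* is not a strict local extremum.)

degen


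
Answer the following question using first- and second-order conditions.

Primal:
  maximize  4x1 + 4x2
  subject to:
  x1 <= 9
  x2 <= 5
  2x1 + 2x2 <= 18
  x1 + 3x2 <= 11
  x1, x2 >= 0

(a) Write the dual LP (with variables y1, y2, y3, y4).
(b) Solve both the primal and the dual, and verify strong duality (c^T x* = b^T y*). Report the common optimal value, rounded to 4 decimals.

The standard primal-dual pair for 'max c^T x s.t. A x <= b, x >= 0' is:
  Dual:  min b^T y  s.t.  A^T y >= c,  y >= 0.

So the dual LP is:
  minimize  9y1 + 5y2 + 18y3 + 11y4
  subject to:
    y1 + 2y3 + y4 >= 4
    y2 + 2y3 + 3y4 >= 4
    y1, y2, y3, y4 >= 0

Solving the primal: x* = (9, 0).
  primal value c^T x* = 36.
Solving the dual: y* = (0, 0, 2, 0).
  dual value b^T y* = 36.
Strong duality: c^T x* = b^T y*. Confirmed.

36


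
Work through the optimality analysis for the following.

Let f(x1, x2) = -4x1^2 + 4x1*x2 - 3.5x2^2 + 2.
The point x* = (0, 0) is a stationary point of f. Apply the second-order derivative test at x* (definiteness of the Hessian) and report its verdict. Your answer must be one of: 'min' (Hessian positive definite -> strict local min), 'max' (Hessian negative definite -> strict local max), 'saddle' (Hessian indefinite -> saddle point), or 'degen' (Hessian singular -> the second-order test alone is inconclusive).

Compute the Hessian H = grad^2 f:
  H = [[-8, 4], [4, -7]]
Verify stationarity: grad f(x*) = H x* + g = (0, 0).
Eigenvalues of H: -11.5311, -3.4689.
Both eigenvalues < 0, so H is negative definite -> x* is a strict local max.

max


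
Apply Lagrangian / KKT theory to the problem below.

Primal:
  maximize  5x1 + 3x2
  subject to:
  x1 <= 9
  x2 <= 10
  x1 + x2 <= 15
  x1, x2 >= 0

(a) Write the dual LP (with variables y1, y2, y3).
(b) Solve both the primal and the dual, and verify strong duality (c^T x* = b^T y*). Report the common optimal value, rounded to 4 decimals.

The standard primal-dual pair for 'max c^T x s.t. A x <= b, x >= 0' is:
  Dual:  min b^T y  s.t.  A^T y >= c,  y >= 0.

So the dual LP is:
  minimize  9y1 + 10y2 + 15y3
  subject to:
    y1 + y3 >= 5
    y2 + y3 >= 3
    y1, y2, y3 >= 0

Solving the primal: x* = (9, 6).
  primal value c^T x* = 63.
Solving the dual: y* = (2, 0, 3).
  dual value b^T y* = 63.
Strong duality: c^T x* = b^T y*. Confirmed.

63


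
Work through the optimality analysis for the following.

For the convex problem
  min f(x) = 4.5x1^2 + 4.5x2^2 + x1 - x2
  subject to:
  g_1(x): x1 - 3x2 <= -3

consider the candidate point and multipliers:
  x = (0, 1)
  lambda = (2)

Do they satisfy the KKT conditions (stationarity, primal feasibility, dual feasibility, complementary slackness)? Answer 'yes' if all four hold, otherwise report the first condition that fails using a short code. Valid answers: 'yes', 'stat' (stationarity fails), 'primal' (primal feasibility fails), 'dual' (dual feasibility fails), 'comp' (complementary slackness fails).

Gradient of f: grad f(x) = Q x + c = (1, 8)
Constraint values g_i(x) = a_i^T x - b_i:
  g_1((0, 1)) = 0
Stationarity residual: grad f(x) + sum_i lambda_i a_i = (3, 2)
  -> stationarity FAILS
Primal feasibility (all g_i <= 0): OK
Dual feasibility (all lambda_i >= 0): OK
Complementary slackness (lambda_i * g_i(x) = 0 for all i): OK

Verdict: the first failing condition is stationarity -> stat.

stat


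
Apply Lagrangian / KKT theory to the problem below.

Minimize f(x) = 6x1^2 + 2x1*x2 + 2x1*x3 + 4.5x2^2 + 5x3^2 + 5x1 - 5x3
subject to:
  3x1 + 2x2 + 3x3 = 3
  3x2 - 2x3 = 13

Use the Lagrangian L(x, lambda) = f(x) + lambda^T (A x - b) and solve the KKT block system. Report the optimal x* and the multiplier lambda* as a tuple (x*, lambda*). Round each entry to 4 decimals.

Form the Lagrangian:
  L(x, lambda) = (1/2) x^T Q x + c^T x + lambda^T (A x - b)
Stationarity (grad_x L = 0): Q x + c + A^T lambda = 0.
Primal feasibility: A x = b.

This gives the KKT block system:
  [ Q   A^T ] [ x     ]   [-c ]
  [ A    0  ] [ lambda ] = [ b ]

Solving the linear system:
  x*      = (-0.5281, 3.7053, -0.9421)
  lambda* = (-1.3963, -9.8329)
  f(x*)   = 67.0432

x* = (-0.5281, 3.7053, -0.9421), lambda* = (-1.3963, -9.8329)


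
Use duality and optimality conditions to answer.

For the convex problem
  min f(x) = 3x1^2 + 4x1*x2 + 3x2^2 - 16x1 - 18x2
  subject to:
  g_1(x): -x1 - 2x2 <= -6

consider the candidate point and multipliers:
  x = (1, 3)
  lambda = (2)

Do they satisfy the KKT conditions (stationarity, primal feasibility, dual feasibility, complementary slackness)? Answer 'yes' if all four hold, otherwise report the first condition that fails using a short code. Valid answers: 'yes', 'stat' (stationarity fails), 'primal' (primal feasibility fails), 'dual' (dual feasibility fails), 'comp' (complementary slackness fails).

Gradient of f: grad f(x) = Q x + c = (2, 4)
Constraint values g_i(x) = a_i^T x - b_i:
  g_1((1, 3)) = -1
Stationarity residual: grad f(x) + sum_i lambda_i a_i = (0, 0)
  -> stationarity OK
Primal feasibility (all g_i <= 0): OK
Dual feasibility (all lambda_i >= 0): OK
Complementary slackness (lambda_i * g_i(x) = 0 for all i): FAILS

Verdict: the first failing condition is complementary_slackness -> comp.

comp


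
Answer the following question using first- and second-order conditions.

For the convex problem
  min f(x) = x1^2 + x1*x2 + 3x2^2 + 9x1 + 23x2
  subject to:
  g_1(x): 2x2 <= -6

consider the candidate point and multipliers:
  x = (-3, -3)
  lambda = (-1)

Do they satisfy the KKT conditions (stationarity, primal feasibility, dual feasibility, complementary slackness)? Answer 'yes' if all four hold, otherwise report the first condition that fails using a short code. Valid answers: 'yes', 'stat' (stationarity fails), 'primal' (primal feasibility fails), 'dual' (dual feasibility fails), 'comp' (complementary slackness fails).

Gradient of f: grad f(x) = Q x + c = (0, 2)
Constraint values g_i(x) = a_i^T x - b_i:
  g_1((-3, -3)) = 0
Stationarity residual: grad f(x) + sum_i lambda_i a_i = (0, 0)
  -> stationarity OK
Primal feasibility (all g_i <= 0): OK
Dual feasibility (all lambda_i >= 0): FAILS
Complementary slackness (lambda_i * g_i(x) = 0 for all i): OK

Verdict: the first failing condition is dual_feasibility -> dual.

dual


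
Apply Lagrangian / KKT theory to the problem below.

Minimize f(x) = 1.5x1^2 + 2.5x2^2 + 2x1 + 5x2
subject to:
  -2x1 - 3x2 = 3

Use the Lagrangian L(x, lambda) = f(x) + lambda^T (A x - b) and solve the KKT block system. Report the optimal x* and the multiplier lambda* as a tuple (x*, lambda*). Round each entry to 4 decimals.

Form the Lagrangian:
  L(x, lambda) = (1/2) x^T Q x + c^T x + lambda^T (A x - b)
Stationarity (grad_x L = 0): Q x + c + A^T lambda = 0.
Primal feasibility: A x = b.

This gives the KKT block system:
  [ Q   A^T ] [ x     ]   [-c ]
  [ A    0  ] [ lambda ] = [ b ]

Solving the linear system:
  x*      = (-0.383, -0.7447)
  lambda* = (0.4255)
  f(x*)   = -2.883

x* = (-0.383, -0.7447), lambda* = (0.4255)


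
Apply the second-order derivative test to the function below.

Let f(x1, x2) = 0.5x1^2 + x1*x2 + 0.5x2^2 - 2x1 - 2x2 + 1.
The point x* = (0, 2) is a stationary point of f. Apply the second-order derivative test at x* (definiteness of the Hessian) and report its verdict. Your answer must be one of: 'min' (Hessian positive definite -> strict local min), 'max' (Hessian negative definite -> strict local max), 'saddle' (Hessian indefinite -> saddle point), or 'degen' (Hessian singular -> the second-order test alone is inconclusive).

Compute the Hessian H = grad^2 f:
  H = [[1, 1], [1, 1]]
Verify stationarity: grad f(x*) = H x* + g = (0, 0).
Eigenvalues of H: 0, 2.
H has a zero eigenvalue (singular; positive semidefinite but not definite), so H is neither positive definite, negative definite, nor indefinite. The second-order test alone is inconclusive -> degen.
(Indeed, f is constant along the null direction of H through x*, so x* is not a strict local extremum.)

degen


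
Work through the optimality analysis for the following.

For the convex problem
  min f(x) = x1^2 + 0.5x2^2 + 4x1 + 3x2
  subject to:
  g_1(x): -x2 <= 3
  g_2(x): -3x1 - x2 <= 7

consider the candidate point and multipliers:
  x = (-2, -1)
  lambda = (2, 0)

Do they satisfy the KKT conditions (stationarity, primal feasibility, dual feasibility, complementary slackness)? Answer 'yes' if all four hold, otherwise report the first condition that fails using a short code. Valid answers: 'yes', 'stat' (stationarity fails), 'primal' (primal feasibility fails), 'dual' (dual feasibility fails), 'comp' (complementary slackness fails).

Gradient of f: grad f(x) = Q x + c = (0, 2)
Constraint values g_i(x) = a_i^T x - b_i:
  g_1((-2, -1)) = -2
  g_2((-2, -1)) = 0
Stationarity residual: grad f(x) + sum_i lambda_i a_i = (0, 0)
  -> stationarity OK
Primal feasibility (all g_i <= 0): OK
Dual feasibility (all lambda_i >= 0): OK
Complementary slackness (lambda_i * g_i(x) = 0 for all i): FAILS

Verdict: the first failing condition is complementary_slackness -> comp.

comp


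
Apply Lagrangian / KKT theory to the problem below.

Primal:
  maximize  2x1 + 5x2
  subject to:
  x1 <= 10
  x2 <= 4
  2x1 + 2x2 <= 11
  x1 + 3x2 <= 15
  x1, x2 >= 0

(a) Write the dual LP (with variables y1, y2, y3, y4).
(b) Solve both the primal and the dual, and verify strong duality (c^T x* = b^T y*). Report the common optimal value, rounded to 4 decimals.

The standard primal-dual pair for 'max c^T x s.t. A x <= b, x >= 0' is:
  Dual:  min b^T y  s.t.  A^T y >= c,  y >= 0.

So the dual LP is:
  minimize  10y1 + 4y2 + 11y3 + 15y4
  subject to:
    y1 + 2y3 + y4 >= 2
    y2 + 2y3 + 3y4 >= 5
    y1, y2, y3, y4 >= 0

Solving the primal: x* = (1.5, 4).
  primal value c^T x* = 23.
Solving the dual: y* = (0, 3, 1, 0).
  dual value b^T y* = 23.
Strong duality: c^T x* = b^T y*. Confirmed.

23


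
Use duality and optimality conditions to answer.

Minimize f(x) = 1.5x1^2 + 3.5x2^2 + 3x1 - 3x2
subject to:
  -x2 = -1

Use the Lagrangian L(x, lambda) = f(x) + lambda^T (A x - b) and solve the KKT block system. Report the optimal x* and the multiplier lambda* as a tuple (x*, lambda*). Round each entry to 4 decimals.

Form the Lagrangian:
  L(x, lambda) = (1/2) x^T Q x + c^T x + lambda^T (A x - b)
Stationarity (grad_x L = 0): Q x + c + A^T lambda = 0.
Primal feasibility: A x = b.

This gives the KKT block system:
  [ Q   A^T ] [ x     ]   [-c ]
  [ A    0  ] [ lambda ] = [ b ]

Solving the linear system:
  x*      = (-1, 1)
  lambda* = (4)
  f(x*)   = -1

x* = (-1, 1), lambda* = (4)


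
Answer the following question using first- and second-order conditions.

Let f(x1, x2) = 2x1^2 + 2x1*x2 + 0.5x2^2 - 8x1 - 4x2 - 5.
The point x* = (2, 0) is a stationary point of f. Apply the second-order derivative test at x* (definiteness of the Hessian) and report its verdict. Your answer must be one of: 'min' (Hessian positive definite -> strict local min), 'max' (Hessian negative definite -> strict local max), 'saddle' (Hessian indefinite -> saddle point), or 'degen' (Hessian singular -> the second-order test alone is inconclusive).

Compute the Hessian H = grad^2 f:
  H = [[4, 2], [2, 1]]
Verify stationarity: grad f(x*) = H x* + g = (0, 0).
Eigenvalues of H: 0, 5.
H has a zero eigenvalue (singular; positive semidefinite but not definite), so H is neither positive definite, negative definite, nor indefinite. The second-order test alone is inconclusive -> degen.
(Indeed, f is constant along the null direction of H through x*, so x* is not a strict local extremum.)

degen


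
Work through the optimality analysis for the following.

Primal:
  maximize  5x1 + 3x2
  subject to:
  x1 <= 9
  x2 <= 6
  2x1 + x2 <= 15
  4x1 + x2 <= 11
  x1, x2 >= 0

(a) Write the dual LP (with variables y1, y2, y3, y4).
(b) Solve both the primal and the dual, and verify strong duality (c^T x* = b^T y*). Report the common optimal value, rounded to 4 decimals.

The standard primal-dual pair for 'max c^T x s.t. A x <= b, x >= 0' is:
  Dual:  min b^T y  s.t.  A^T y >= c,  y >= 0.

So the dual LP is:
  minimize  9y1 + 6y2 + 15y3 + 11y4
  subject to:
    y1 + 2y3 + 4y4 >= 5
    y2 + y3 + y4 >= 3
    y1, y2, y3, y4 >= 0

Solving the primal: x* = (1.25, 6).
  primal value c^T x* = 24.25.
Solving the dual: y* = (0, 1.75, 0, 1.25).
  dual value b^T y* = 24.25.
Strong duality: c^T x* = b^T y*. Confirmed.

24.25


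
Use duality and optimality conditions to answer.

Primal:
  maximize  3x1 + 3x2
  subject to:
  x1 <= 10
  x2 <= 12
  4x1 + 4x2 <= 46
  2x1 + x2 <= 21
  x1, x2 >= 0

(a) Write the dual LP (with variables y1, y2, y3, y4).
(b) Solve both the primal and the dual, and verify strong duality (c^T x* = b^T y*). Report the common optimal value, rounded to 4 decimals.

The standard primal-dual pair for 'max c^T x s.t. A x <= b, x >= 0' is:
  Dual:  min b^T y  s.t.  A^T y >= c,  y >= 0.

So the dual LP is:
  minimize  10y1 + 12y2 + 46y3 + 21y4
  subject to:
    y1 + 4y3 + 2y4 >= 3
    y2 + 4y3 + y4 >= 3
    y1, y2, y3, y4 >= 0

Solving the primal: x* = (9.5, 2).
  primal value c^T x* = 34.5.
Solving the dual: y* = (0, 0, 0.75, 0).
  dual value b^T y* = 34.5.
Strong duality: c^T x* = b^T y*. Confirmed.

34.5


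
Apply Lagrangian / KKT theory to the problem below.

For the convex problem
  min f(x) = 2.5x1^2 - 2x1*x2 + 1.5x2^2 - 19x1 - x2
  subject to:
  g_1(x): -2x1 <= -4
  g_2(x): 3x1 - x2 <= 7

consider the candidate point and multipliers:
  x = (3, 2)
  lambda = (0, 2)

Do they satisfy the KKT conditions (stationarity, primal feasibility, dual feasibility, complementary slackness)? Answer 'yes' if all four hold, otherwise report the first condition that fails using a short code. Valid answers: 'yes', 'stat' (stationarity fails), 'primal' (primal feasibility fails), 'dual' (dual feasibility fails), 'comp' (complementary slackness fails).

Gradient of f: grad f(x) = Q x + c = (-8, -1)
Constraint values g_i(x) = a_i^T x - b_i:
  g_1((3, 2)) = -2
  g_2((3, 2)) = 0
Stationarity residual: grad f(x) + sum_i lambda_i a_i = (-2, -3)
  -> stationarity FAILS
Primal feasibility (all g_i <= 0): OK
Dual feasibility (all lambda_i >= 0): OK
Complementary slackness (lambda_i * g_i(x) = 0 for all i): OK

Verdict: the first failing condition is stationarity -> stat.

stat


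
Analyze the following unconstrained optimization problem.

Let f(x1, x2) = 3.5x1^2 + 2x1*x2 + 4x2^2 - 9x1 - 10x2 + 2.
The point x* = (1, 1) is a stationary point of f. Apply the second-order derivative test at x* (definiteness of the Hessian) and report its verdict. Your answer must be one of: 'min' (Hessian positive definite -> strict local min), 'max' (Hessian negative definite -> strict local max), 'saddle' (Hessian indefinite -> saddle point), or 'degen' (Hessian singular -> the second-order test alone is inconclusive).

Compute the Hessian H = grad^2 f:
  H = [[7, 2], [2, 8]]
Verify stationarity: grad f(x*) = H x* + g = (0, 0).
Eigenvalues of H: 5.4384, 9.5616.
Both eigenvalues > 0, so H is positive definite -> x* is a strict local min.

min


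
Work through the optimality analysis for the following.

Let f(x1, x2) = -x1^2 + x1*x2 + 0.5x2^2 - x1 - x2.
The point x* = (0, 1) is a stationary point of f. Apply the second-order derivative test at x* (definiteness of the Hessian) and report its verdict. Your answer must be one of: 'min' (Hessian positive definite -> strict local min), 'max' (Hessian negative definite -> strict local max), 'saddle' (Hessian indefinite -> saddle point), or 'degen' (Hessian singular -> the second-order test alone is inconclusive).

Compute the Hessian H = grad^2 f:
  H = [[-2, 1], [1, 1]]
Verify stationarity: grad f(x*) = H x* + g = (0, 0).
Eigenvalues of H: -2.3028, 1.3028.
Eigenvalues have mixed signs, so H is indefinite -> x* is a saddle point.

saddle


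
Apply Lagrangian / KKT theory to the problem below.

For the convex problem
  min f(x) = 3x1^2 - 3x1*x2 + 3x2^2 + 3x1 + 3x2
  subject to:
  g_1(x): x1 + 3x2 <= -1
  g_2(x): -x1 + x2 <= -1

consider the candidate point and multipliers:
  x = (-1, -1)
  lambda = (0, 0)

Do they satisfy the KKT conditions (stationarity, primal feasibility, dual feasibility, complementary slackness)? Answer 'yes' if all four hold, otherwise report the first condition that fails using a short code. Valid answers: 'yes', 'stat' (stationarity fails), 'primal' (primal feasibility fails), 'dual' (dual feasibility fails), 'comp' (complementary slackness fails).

Gradient of f: grad f(x) = Q x + c = (0, 0)
Constraint values g_i(x) = a_i^T x - b_i:
  g_1((-1, -1)) = -3
  g_2((-1, -1)) = 1
Stationarity residual: grad f(x) + sum_i lambda_i a_i = (0, 0)
  -> stationarity OK
Primal feasibility (all g_i <= 0): FAILS
Dual feasibility (all lambda_i >= 0): OK
Complementary slackness (lambda_i * g_i(x) = 0 for all i): OK

Verdict: the first failing condition is primal_feasibility -> primal.

primal


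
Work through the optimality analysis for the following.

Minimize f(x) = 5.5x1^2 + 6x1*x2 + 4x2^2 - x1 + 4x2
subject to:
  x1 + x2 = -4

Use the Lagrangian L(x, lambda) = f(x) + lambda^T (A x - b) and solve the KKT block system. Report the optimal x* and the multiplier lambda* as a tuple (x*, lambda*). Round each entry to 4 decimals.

Form the Lagrangian:
  L(x, lambda) = (1/2) x^T Q x + c^T x + lambda^T (A x - b)
Stationarity (grad_x L = 0): Q x + c + A^T lambda = 0.
Primal feasibility: A x = b.

This gives the KKT block system:
  [ Q   A^T ] [ x     ]   [-c ]
  [ A    0  ] [ lambda ] = [ b ]

Solving the linear system:
  x*      = (-0.4286, -3.5714)
  lambda* = (27.1429)
  f(x*)   = 47.3571

x* = (-0.4286, -3.5714), lambda* = (27.1429)


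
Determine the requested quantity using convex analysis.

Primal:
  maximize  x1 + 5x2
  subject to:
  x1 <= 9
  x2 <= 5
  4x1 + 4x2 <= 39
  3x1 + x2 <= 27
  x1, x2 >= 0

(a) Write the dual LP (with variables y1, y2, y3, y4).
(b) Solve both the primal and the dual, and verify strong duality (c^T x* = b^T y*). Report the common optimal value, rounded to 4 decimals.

The standard primal-dual pair for 'max c^T x s.t. A x <= b, x >= 0' is:
  Dual:  min b^T y  s.t.  A^T y >= c,  y >= 0.

So the dual LP is:
  minimize  9y1 + 5y2 + 39y3 + 27y4
  subject to:
    y1 + 4y3 + 3y4 >= 1
    y2 + 4y3 + y4 >= 5
    y1, y2, y3, y4 >= 0

Solving the primal: x* = (4.75, 5).
  primal value c^T x* = 29.75.
Solving the dual: y* = (0, 4, 0.25, 0).
  dual value b^T y* = 29.75.
Strong duality: c^T x* = b^T y*. Confirmed.

29.75


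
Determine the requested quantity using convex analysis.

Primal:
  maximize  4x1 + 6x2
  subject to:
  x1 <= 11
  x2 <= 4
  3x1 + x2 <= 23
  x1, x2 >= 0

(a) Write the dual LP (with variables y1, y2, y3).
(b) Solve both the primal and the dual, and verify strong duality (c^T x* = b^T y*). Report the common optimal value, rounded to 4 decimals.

The standard primal-dual pair for 'max c^T x s.t. A x <= b, x >= 0' is:
  Dual:  min b^T y  s.t.  A^T y >= c,  y >= 0.

So the dual LP is:
  minimize  11y1 + 4y2 + 23y3
  subject to:
    y1 + 3y3 >= 4
    y2 + y3 >= 6
    y1, y2, y3 >= 0

Solving the primal: x* = (6.3333, 4).
  primal value c^T x* = 49.3333.
Solving the dual: y* = (0, 4.6667, 1.3333).
  dual value b^T y* = 49.3333.
Strong duality: c^T x* = b^T y*. Confirmed.

49.3333


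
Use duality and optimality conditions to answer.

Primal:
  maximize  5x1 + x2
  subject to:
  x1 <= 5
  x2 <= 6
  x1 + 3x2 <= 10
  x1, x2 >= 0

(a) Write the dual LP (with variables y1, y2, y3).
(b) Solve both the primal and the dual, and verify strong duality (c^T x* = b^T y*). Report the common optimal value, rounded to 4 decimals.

The standard primal-dual pair for 'max c^T x s.t. A x <= b, x >= 0' is:
  Dual:  min b^T y  s.t.  A^T y >= c,  y >= 0.

So the dual LP is:
  minimize  5y1 + 6y2 + 10y3
  subject to:
    y1 + y3 >= 5
    y2 + 3y3 >= 1
    y1, y2, y3 >= 0

Solving the primal: x* = (5, 1.6667).
  primal value c^T x* = 26.6667.
Solving the dual: y* = (4.6667, 0, 0.3333).
  dual value b^T y* = 26.6667.
Strong duality: c^T x* = b^T y*. Confirmed.

26.6667


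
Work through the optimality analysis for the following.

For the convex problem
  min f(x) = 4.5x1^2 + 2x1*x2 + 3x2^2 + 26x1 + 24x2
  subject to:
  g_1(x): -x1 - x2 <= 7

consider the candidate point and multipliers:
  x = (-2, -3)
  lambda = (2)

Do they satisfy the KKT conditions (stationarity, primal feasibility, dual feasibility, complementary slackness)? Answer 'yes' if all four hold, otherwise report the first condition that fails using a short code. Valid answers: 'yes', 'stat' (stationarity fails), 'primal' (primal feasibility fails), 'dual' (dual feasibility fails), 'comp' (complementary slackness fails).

Gradient of f: grad f(x) = Q x + c = (2, 2)
Constraint values g_i(x) = a_i^T x - b_i:
  g_1((-2, -3)) = -2
Stationarity residual: grad f(x) + sum_i lambda_i a_i = (0, 0)
  -> stationarity OK
Primal feasibility (all g_i <= 0): OK
Dual feasibility (all lambda_i >= 0): OK
Complementary slackness (lambda_i * g_i(x) = 0 for all i): FAILS

Verdict: the first failing condition is complementary_slackness -> comp.

comp


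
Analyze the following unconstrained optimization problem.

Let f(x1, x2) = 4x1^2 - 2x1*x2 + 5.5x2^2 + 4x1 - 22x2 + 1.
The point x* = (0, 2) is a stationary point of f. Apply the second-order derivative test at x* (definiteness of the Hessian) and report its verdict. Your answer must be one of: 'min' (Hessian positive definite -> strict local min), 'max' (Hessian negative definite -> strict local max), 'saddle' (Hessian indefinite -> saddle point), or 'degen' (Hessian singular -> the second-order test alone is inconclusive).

Compute the Hessian H = grad^2 f:
  H = [[8, -2], [-2, 11]]
Verify stationarity: grad f(x*) = H x* + g = (0, 0).
Eigenvalues of H: 7, 12.
Both eigenvalues > 0, so H is positive definite -> x* is a strict local min.

min


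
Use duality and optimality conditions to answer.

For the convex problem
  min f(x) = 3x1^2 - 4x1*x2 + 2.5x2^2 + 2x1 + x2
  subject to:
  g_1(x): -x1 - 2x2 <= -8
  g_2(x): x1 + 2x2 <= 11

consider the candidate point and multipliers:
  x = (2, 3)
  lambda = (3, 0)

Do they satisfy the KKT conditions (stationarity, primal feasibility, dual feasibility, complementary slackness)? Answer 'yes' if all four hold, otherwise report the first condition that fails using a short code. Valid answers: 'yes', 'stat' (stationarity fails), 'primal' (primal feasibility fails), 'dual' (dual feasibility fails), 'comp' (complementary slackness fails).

Gradient of f: grad f(x) = Q x + c = (2, 8)
Constraint values g_i(x) = a_i^T x - b_i:
  g_1((2, 3)) = 0
  g_2((2, 3)) = -3
Stationarity residual: grad f(x) + sum_i lambda_i a_i = (-1, 2)
  -> stationarity FAILS
Primal feasibility (all g_i <= 0): OK
Dual feasibility (all lambda_i >= 0): OK
Complementary slackness (lambda_i * g_i(x) = 0 for all i): OK

Verdict: the first failing condition is stationarity -> stat.

stat


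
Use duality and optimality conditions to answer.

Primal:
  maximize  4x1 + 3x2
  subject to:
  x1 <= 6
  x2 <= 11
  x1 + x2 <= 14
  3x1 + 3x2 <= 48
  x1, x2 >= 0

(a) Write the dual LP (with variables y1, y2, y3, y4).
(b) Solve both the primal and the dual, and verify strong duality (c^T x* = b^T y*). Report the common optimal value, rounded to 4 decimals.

The standard primal-dual pair for 'max c^T x s.t. A x <= b, x >= 0' is:
  Dual:  min b^T y  s.t.  A^T y >= c,  y >= 0.

So the dual LP is:
  minimize  6y1 + 11y2 + 14y3 + 48y4
  subject to:
    y1 + y3 + 3y4 >= 4
    y2 + y3 + 3y4 >= 3
    y1, y2, y3, y4 >= 0

Solving the primal: x* = (6, 8).
  primal value c^T x* = 48.
Solving the dual: y* = (1, 0, 3, 0).
  dual value b^T y* = 48.
Strong duality: c^T x* = b^T y*. Confirmed.

48


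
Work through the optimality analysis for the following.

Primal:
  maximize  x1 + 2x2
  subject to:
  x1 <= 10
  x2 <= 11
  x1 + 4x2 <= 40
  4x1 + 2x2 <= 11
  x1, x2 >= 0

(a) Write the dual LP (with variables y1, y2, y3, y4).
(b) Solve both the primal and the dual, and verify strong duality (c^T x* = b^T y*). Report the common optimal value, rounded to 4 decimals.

The standard primal-dual pair for 'max c^T x s.t. A x <= b, x >= 0' is:
  Dual:  min b^T y  s.t.  A^T y >= c,  y >= 0.

So the dual LP is:
  minimize  10y1 + 11y2 + 40y3 + 11y4
  subject to:
    y1 + y3 + 4y4 >= 1
    y2 + 4y3 + 2y4 >= 2
    y1, y2, y3, y4 >= 0

Solving the primal: x* = (0, 5.5).
  primal value c^T x* = 11.
Solving the dual: y* = (0, 0, 0, 1).
  dual value b^T y* = 11.
Strong duality: c^T x* = b^T y*. Confirmed.

11


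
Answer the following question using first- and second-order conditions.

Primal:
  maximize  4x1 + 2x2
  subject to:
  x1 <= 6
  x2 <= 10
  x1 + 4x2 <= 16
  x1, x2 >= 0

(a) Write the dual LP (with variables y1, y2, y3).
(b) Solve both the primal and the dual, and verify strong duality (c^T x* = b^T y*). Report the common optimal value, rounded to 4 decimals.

The standard primal-dual pair for 'max c^T x s.t. A x <= b, x >= 0' is:
  Dual:  min b^T y  s.t.  A^T y >= c,  y >= 0.

So the dual LP is:
  minimize  6y1 + 10y2 + 16y3
  subject to:
    y1 + y3 >= 4
    y2 + 4y3 >= 2
    y1, y2, y3 >= 0

Solving the primal: x* = (6, 2.5).
  primal value c^T x* = 29.
Solving the dual: y* = (3.5, 0, 0.5).
  dual value b^T y* = 29.
Strong duality: c^T x* = b^T y*. Confirmed.

29


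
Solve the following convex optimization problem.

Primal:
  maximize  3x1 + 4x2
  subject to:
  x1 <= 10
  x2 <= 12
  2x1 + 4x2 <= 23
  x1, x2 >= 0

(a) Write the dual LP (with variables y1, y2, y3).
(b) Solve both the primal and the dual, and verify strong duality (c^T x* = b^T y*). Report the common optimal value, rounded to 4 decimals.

The standard primal-dual pair for 'max c^T x s.t. A x <= b, x >= 0' is:
  Dual:  min b^T y  s.t.  A^T y >= c,  y >= 0.

So the dual LP is:
  minimize  10y1 + 12y2 + 23y3
  subject to:
    y1 + 2y3 >= 3
    y2 + 4y3 >= 4
    y1, y2, y3 >= 0

Solving the primal: x* = (10, 0.75).
  primal value c^T x* = 33.
Solving the dual: y* = (1, 0, 1).
  dual value b^T y* = 33.
Strong duality: c^T x* = b^T y*. Confirmed.

33


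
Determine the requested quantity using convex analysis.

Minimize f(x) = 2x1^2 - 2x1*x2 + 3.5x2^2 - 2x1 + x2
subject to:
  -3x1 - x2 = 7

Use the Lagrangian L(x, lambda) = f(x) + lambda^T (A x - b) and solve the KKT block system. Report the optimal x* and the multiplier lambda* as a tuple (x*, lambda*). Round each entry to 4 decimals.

Form the Lagrangian:
  L(x, lambda) = (1/2) x^T Q x + c^T x + lambda^T (A x - b)
Stationarity (grad_x L = 0): Q x + c + A^T lambda = 0.
Primal feasibility: A x = b.

This gives the KKT block system:
  [ Q   A^T ] [ x     ]   [-c ]
  [ A    0  ] [ lambda ] = [ b ]

Solving the linear system:
  x*      = (-1.9747, -1.0759)
  lambda* = (-2.5823)
  f(x*)   = 10.4747

x* = (-1.9747, -1.0759), lambda* = (-2.5823)


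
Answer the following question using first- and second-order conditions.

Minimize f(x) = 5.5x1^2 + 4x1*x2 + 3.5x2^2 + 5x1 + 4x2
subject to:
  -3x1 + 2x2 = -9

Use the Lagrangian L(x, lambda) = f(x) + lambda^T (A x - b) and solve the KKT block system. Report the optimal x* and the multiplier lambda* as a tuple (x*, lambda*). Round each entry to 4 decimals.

Form the Lagrangian:
  L(x, lambda) = (1/2) x^T Q x + c^T x + lambda^T (A x - b)
Stationarity (grad_x L = 0): Q x + c + A^T lambda = 0.
Primal feasibility: A x = b.

This gives the KKT block system:
  [ Q   A^T ] [ x     ]   [-c ]
  [ A    0  ] [ lambda ] = [ b ]

Solving the linear system:
  x*      = (1.4, -2.4)
  lambda* = (3.6)
  f(x*)   = 14.9

x* = (1.4, -2.4), lambda* = (3.6)


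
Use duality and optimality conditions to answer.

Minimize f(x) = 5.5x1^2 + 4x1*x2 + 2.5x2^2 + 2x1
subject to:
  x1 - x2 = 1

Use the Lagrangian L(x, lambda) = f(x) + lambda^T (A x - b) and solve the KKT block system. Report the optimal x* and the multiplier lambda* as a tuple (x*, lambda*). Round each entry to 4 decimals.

Form the Lagrangian:
  L(x, lambda) = (1/2) x^T Q x + c^T x + lambda^T (A x - b)
Stationarity (grad_x L = 0): Q x + c + A^T lambda = 0.
Primal feasibility: A x = b.

This gives the KKT block system:
  [ Q   A^T ] [ x     ]   [-c ]
  [ A    0  ] [ lambda ] = [ b ]

Solving the linear system:
  x*      = (0.2917, -0.7083)
  lambda* = (-2.375)
  f(x*)   = 1.4792

x* = (0.2917, -0.7083), lambda* = (-2.375)


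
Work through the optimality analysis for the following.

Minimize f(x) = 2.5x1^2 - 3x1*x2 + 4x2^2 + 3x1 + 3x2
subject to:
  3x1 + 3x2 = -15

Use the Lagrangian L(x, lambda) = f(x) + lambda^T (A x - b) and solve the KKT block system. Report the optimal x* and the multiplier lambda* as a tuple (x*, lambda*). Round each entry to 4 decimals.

Form the Lagrangian:
  L(x, lambda) = (1/2) x^T Q x + c^T x + lambda^T (A x - b)
Stationarity (grad_x L = 0): Q x + c + A^T lambda = 0.
Primal feasibility: A x = b.

This gives the KKT block system:
  [ Q   A^T ] [ x     ]   [-c ]
  [ A    0  ] [ lambda ] = [ b ]

Solving the linear system:
  x*      = (-2.8947, -2.1053)
  lambda* = (1.7193)
  f(x*)   = 5.3947

x* = (-2.8947, -2.1053), lambda* = (1.7193)


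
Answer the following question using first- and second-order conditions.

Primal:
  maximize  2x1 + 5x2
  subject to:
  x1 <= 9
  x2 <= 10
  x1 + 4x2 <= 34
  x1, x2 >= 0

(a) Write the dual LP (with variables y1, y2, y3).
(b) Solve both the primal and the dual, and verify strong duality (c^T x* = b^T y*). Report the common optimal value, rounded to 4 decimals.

The standard primal-dual pair for 'max c^T x s.t. A x <= b, x >= 0' is:
  Dual:  min b^T y  s.t.  A^T y >= c,  y >= 0.

So the dual LP is:
  minimize  9y1 + 10y2 + 34y3
  subject to:
    y1 + y3 >= 2
    y2 + 4y3 >= 5
    y1, y2, y3 >= 0

Solving the primal: x* = (9, 6.25).
  primal value c^T x* = 49.25.
Solving the dual: y* = (0.75, 0, 1.25).
  dual value b^T y* = 49.25.
Strong duality: c^T x* = b^T y*. Confirmed.

49.25


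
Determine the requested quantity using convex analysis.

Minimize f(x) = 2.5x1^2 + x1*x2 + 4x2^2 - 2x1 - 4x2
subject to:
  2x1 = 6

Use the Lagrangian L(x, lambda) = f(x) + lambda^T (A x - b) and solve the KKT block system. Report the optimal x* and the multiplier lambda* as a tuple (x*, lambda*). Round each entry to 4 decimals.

Form the Lagrangian:
  L(x, lambda) = (1/2) x^T Q x + c^T x + lambda^T (A x - b)
Stationarity (grad_x L = 0): Q x + c + A^T lambda = 0.
Primal feasibility: A x = b.

This gives the KKT block system:
  [ Q   A^T ] [ x     ]   [-c ]
  [ A    0  ] [ lambda ] = [ b ]

Solving the linear system:
  x*      = (3, 0.125)
  lambda* = (-6.5625)
  f(x*)   = 16.4375

x* = (3, 0.125), lambda* = (-6.5625)


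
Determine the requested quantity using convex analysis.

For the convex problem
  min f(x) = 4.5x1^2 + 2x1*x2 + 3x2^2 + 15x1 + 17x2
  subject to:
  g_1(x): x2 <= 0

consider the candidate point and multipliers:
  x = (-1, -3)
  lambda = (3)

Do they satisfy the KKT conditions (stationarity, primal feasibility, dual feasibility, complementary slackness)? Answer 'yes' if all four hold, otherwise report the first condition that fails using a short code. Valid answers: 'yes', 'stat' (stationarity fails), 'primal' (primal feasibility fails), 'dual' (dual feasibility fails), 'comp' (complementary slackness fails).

Gradient of f: grad f(x) = Q x + c = (0, -3)
Constraint values g_i(x) = a_i^T x - b_i:
  g_1((-1, -3)) = -3
Stationarity residual: grad f(x) + sum_i lambda_i a_i = (0, 0)
  -> stationarity OK
Primal feasibility (all g_i <= 0): OK
Dual feasibility (all lambda_i >= 0): OK
Complementary slackness (lambda_i * g_i(x) = 0 for all i): FAILS

Verdict: the first failing condition is complementary_slackness -> comp.

comp


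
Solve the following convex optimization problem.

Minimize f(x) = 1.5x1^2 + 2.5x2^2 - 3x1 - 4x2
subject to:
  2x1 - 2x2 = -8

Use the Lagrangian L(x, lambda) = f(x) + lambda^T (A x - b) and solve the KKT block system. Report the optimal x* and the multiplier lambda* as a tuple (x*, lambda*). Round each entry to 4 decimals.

Form the Lagrangian:
  L(x, lambda) = (1/2) x^T Q x + c^T x + lambda^T (A x - b)
Stationarity (grad_x L = 0): Q x + c + A^T lambda = 0.
Primal feasibility: A x = b.

This gives the KKT block system:
  [ Q   A^T ] [ x     ]   [-c ]
  [ A    0  ] [ lambda ] = [ b ]

Solving the linear system:
  x*      = (-1.625, 2.375)
  lambda* = (3.9375)
  f(x*)   = 13.4375

x* = (-1.625, 2.375), lambda* = (3.9375)


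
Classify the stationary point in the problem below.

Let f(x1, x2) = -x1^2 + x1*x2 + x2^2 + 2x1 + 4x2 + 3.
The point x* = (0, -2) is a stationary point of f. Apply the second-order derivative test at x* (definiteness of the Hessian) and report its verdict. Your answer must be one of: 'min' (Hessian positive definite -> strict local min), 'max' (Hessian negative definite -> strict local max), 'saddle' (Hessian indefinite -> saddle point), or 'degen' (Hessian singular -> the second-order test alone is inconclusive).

Compute the Hessian H = grad^2 f:
  H = [[-2, 1], [1, 2]]
Verify stationarity: grad f(x*) = H x* + g = (0, 0).
Eigenvalues of H: -2.2361, 2.2361.
Eigenvalues have mixed signs, so H is indefinite -> x* is a saddle point.

saddle


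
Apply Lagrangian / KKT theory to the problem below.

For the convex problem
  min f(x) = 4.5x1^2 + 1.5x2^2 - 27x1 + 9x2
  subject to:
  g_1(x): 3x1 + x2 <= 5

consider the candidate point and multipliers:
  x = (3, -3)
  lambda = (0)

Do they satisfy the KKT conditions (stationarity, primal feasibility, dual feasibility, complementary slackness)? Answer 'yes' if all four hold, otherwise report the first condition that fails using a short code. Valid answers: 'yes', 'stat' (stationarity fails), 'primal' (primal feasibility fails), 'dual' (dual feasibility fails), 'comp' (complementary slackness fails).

Gradient of f: grad f(x) = Q x + c = (0, 0)
Constraint values g_i(x) = a_i^T x - b_i:
  g_1((3, -3)) = 1
Stationarity residual: grad f(x) + sum_i lambda_i a_i = (0, 0)
  -> stationarity OK
Primal feasibility (all g_i <= 0): FAILS
Dual feasibility (all lambda_i >= 0): OK
Complementary slackness (lambda_i * g_i(x) = 0 for all i): OK

Verdict: the first failing condition is primal_feasibility -> primal.

primal
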